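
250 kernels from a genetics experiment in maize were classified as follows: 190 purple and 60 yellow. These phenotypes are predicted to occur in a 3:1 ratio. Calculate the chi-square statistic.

0.133

The 3:1 ratio has 4 parts, so with N = 250 the expected counts are:
  purple: 250 × 3/4 = 187.5
  yellow: 250 × 1/4 = 62.5
χ² = Σ (O − E)² / E
  purple: (190 − 187.5)² / 187.5 = 0.0333
  yellow: (60 − 62.5)² / 62.5 = 0.1000
χ² = 0.0333 + 0.1000 = 0.1333 ≈ 0.133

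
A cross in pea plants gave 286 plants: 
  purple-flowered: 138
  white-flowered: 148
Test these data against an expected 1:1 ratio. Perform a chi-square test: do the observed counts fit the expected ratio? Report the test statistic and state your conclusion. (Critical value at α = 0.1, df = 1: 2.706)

0.350; consistent

Expected counts for N = 286 under a 1:1 ratio (total parts = 2):
  purple-flowered: 286 × 1/2 = 143
  white-flowered: 286 × 1/2 = 143
χ² = Σ (O − E)² / E
  purple-flowered: (138 − 143)² / 143 = 0.1748
  white-flowered: (148 − 143)² / 143 = 0.1748
χ² = 0.1748 + 0.1748 = 0.3496 ≈ 0.350
Degrees of freedom = 2 − 1 = 1; critical value at α = 0.1 is 2.706.
Since 0.350 < 2.706, we fail to reject the null hypothesis — the data are consistent with the 1:1 ratio.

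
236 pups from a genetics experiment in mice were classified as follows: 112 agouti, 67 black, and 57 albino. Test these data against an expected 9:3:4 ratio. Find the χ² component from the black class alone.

Expected counts for N = 236 under a 9:3:4 ratio (total parts = 16):
  agouti: 236 × 9/16 = 132.75
  black: 236 × 3/16 = 44.25
  albino: 236 × 4/16 = 59
Contribution of black: (67 − 44.25)² / 44.25 = 11.6963

11.696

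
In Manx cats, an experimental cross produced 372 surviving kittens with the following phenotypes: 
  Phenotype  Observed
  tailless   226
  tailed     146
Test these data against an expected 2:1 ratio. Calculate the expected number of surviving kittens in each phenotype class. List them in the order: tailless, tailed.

248, 124

The 2:1 ratio has 3 parts, so with N = 372 the expected counts are:
  tailless: 372 × 2/3 = 248
  tailed: 372 × 1/3 = 124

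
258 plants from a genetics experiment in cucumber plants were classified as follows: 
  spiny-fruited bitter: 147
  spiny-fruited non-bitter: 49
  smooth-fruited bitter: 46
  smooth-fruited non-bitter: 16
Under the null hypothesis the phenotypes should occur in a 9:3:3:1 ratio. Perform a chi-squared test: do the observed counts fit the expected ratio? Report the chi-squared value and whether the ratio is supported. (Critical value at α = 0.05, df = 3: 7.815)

The 9:3:3:1 ratio has 16 parts, so with N = 258 the expected counts are:
  spiny-fruited bitter: 258 × 9/16 = 145.125
  spiny-fruited non-bitter: 258 × 3/16 = 48.375
  smooth-fruited bitter: 258 × 3/16 = 48.375
  smooth-fruited non-bitter: 258 × 1/16 = 16.125
χ² = Σ (O − E)² / E
  spiny-fruited bitter: (147 − 145.125)² / 145.125 = 0.0242
  spiny-fruited non-bitter: (49 − 48.375)² / 48.375 = 0.0081
  smooth-fruited bitter: (46 − 48.375)² / 48.375 = 0.1166
  smooth-fruited non-bitter: (16 − 16.125)² / 16.125 = 0.0010
χ² = 0.0242 + 0.0081 + 0.1166 + 0.0010 = 0.1499 ≈ 0.150
Degrees of freedom = 4 − 1 = 3; critical value at α = 0.05 is 7.815.
Since 0.150 < 7.815, we fail to reject the null hypothesis — the data are consistent with the 9:3:3:1 ratio.

0.150; consistent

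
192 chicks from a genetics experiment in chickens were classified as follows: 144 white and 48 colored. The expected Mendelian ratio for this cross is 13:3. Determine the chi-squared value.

Expected counts for N = 192 under a 13:3 ratio (total parts = 16):
  white: 192 × 13/16 = 156
  colored: 192 × 3/16 = 36
χ² = Σ (O − E)² / E
  white: (144 − 156)² / 156 = 0.9231
  colored: (48 − 36)² / 36 = 4.0000
χ² = 0.9231 + 4.0000 = 4.9231 ≈ 4.923

4.923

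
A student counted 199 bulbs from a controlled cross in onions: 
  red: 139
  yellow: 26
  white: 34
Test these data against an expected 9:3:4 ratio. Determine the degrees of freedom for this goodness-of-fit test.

A goodness-of-fit test with 3 phenotype classes has df = 3 − 1 = 2.

2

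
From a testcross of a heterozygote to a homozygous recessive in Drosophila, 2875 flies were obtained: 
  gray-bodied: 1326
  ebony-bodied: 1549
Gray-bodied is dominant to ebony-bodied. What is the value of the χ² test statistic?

17.297

A testcross of a heterozygote (Aa × aa) gives a 1:1 phenotypic ratio.
Expected counts for N = 2875 under a 1:1 ratio (total parts = 2):
  gray-bodied: 2875 × 1/2 = 1437.5
  ebony-bodied: 2875 × 1/2 = 1437.5
χ² = Σ (O − E)² / E
  gray-bodied: (1326 − 1437.5)² / 1437.5 = 8.6485
  ebony-bodied: (1549 − 1437.5)² / 1437.5 = 8.6485
χ² = 8.6485 + 8.6485 = 17.297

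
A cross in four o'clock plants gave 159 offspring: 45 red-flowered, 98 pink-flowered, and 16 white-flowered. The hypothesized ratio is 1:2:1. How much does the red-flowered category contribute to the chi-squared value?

0.693

The 1:2:1 ratio has 4 parts, so with N = 159 the expected counts are:
  red-flowered: 159 × 1/4 = 39.75
  pink-flowered: 159 × 2/4 = 79.5
  white-flowered: 159 × 1/4 = 39.75
Contribution of red-flowered: (45 − 39.75)² / 39.75 = 0.6934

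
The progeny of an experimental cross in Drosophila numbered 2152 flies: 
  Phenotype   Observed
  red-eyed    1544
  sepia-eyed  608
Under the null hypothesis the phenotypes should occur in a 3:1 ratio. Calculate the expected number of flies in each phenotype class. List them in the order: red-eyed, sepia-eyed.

1614, 538

The 3:1 ratio has 4 parts, so with N = 2152 the expected counts are:
  red-eyed: 2152 × 3/4 = 1614
  sepia-eyed: 2152 × 1/4 = 538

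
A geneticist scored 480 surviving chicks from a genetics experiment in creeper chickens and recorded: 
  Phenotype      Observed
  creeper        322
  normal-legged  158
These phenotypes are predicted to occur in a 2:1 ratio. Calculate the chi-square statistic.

Total ratio parts = 3. Expected numbers out of 480:
  creeper: 480 × 2/3 = 320
  normal-legged: 480 × 1/3 = 160
χ² = Σ (O − E)² / E
  creeper: (322 − 320)² / 320 = 0.0125
  normal-legged: (158 − 160)² / 160 = 0.0250
χ² = 0.0125 + 0.0250 = 0.0375 ≈ 0.038

0.038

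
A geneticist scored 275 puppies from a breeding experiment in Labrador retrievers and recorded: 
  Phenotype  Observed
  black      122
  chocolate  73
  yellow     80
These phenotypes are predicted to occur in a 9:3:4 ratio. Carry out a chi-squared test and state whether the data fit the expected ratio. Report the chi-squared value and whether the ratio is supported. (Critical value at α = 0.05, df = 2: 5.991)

The 9:3:4 ratio has 16 parts, so with N = 275 the expected counts are:
  black: 275 × 9/16 = 154.6875
  chocolate: 275 × 3/16 = 51.5625
  yellow: 275 × 4/16 = 68.75
χ² = Σ (O − E)² / E
  black: (122 − 154.6875)² / 154.6875 = 6.9073
  chocolate: (73 − 51.5625)² / 51.5625 = 8.9128
  yellow: (80 − 68.75)² / 68.75 = 1.8409
χ² = 6.9073 + 8.9128 + 1.8409 = 17.661
Degrees of freedom = 3 − 1 = 2; critical value at α = 0.05 is 5.991.
Since 17.661 > 5.991, we reject the null hypothesis — the data do not fit the 9:3:4 ratio.

17.661; not consistent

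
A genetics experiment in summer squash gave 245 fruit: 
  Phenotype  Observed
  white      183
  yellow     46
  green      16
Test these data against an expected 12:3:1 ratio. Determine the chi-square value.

0.034

Under the 12:3:1 hypothesis (Σ ratio = 16, N = 245):
  white: 245 × 12/16 = 183.75
  yellow: 245 × 3/16 = 45.9375
  green: 245 × 1/16 = 15.3125
χ² = Σ (O − E)² / E
  white: (183 − 183.75)² / 183.75 = 0.0031
  yellow: (46 − 45.9375)² / 45.9375 = 0.0001
  green: (16 − 15.3125)² / 15.3125 = 0.0309
χ² = 0.0031 + 0.0001 + 0.0309 = 0.0341 ≈ 0.034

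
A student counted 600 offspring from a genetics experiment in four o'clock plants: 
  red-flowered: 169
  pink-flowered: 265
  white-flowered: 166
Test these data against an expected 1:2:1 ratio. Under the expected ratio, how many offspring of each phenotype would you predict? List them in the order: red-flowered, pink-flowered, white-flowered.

Expected counts for N = 600 under a 1:2:1 ratio (total parts = 4):
  red-flowered: 600 × 1/4 = 150
  pink-flowered: 600 × 2/4 = 300
  white-flowered: 600 × 1/4 = 150

150, 300, 150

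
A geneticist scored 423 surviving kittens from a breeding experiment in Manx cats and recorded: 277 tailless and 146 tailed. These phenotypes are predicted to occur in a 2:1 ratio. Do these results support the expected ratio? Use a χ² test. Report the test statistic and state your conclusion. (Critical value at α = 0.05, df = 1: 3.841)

Under the 2:1 hypothesis (Σ ratio = 3, N = 423):
  tailless: 423 × 2/3 = 282
  tailed: 423 × 1/3 = 141
χ² = Σ (O − E)² / E
  tailless: (277 − 282)² / 282 = 0.0887
  tailed: (146 − 141)² / 141 = 0.1773
χ² = 0.0887 + 0.1773 = 0.266
Degrees of freedom = 2 − 1 = 1; critical value at α = 0.05 is 3.841.
Since 0.266 < 3.841, we fail to reject the null hypothesis — the data are consistent with the 2:1 ratio.

0.266; consistent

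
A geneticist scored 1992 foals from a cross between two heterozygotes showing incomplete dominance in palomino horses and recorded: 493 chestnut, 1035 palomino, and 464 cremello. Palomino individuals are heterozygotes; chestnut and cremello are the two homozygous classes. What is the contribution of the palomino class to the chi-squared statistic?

With incomplete dominance, a heterozygote × heterozygote cross gives a 1:2:1 phenotypic ratio.
Total ratio parts = 4. Expected numbers out of 1992:
  chestnut: 1992 × 1/4 = 498
  palomino: 1992 × 2/4 = 996
  cremello: 1992 × 1/4 = 498
Contribution of palomino: (1035 − 996)² / 996 = 1.5271

1.527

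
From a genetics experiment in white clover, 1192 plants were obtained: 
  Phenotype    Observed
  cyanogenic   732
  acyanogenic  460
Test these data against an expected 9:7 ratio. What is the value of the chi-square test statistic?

12.894

Total ratio parts = 16. Expected numbers out of 1192:
  cyanogenic: 1192 × 9/16 = 670.5
  acyanogenic: 1192 × 7/16 = 521.5
χ² = Σ (O − E)² / E
  cyanogenic: (732 − 670.5)² / 670.5 = 5.6409
  acyanogenic: (460 − 521.5)² / 521.5 = 7.2526
χ² = 5.6409 + 7.2526 = 12.8935 ≈ 12.894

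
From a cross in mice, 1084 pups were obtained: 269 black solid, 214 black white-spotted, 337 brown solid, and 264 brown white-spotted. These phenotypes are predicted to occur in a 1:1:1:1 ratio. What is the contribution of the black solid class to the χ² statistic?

0.015

The 1:1:1:1 ratio has 4 parts, so with N = 1084 the expected counts are:
  black solid: 1084 × 1/4 = 271
  black white-spotted: 1084 × 1/4 = 271
  brown solid: 1084 × 1/4 = 271
  brown white-spotted: 1084 × 1/4 = 271
Contribution of black solid: (269 − 271)² / 271 = 0.0148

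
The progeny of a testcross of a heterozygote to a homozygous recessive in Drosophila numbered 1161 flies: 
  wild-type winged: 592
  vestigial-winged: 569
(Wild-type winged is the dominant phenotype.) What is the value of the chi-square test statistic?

A testcross of a heterozygote (Aa × aa) gives a 1:1 phenotypic ratio.
Expected counts for N = 1161 under a 1:1 ratio (total parts = 2):
  wild-type winged: 1161 × 1/2 = 580.5
  vestigial-winged: 1161 × 1/2 = 580.5
χ² = Σ (O − E)² / E
  wild-type winged: (592 − 580.5)² / 580.5 = 0.2278
  vestigial-winged: (569 − 580.5)² / 580.5 = 0.2278
χ² = 0.2278 + 0.2278 = 0.4556 ≈ 0.456

0.456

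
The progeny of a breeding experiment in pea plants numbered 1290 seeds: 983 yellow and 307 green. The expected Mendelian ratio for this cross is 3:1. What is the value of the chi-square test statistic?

Under the 3:1 hypothesis (Σ ratio = 4, N = 1290):
  yellow: 1290 × 3/4 = 967.5
  green: 1290 × 1/4 = 322.5
χ² = Σ (O − E)² / E
  yellow: (983 − 967.5)² / 967.5 = 0.2483
  green: (307 − 322.5)² / 322.5 = 0.7450
χ² = 0.2483 + 0.7450 = 0.9933 ≈ 0.993

0.993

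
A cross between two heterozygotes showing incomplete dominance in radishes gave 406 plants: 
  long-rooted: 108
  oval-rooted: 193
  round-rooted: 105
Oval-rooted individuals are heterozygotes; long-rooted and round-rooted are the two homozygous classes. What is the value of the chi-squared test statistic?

1.030

With incomplete dominance, a heterozygote × heterozygote cross gives a 1:2:1 phenotypic ratio.
The 1:2:1 ratio has 4 parts, so with N = 406 the expected counts are:
  long-rooted: 406 × 1/4 = 101.5
  oval-rooted: 406 × 2/4 = 203
  round-rooted: 406 × 1/4 = 101.5
χ² = Σ (O − E)² / E
  long-rooted: (108 − 101.5)² / 101.5 = 0.4163
  oval-rooted: (193 − 203)² / 203 = 0.4926
  round-rooted: (105 − 101.5)² / 101.5 = 0.1207
χ² = 0.4163 + 0.4926 + 0.1207 = 1.0296 ≈ 1.030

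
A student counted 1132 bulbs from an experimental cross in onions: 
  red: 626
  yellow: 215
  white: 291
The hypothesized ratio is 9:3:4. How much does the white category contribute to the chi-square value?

0.226

Total ratio parts = 16. Expected numbers out of 1132:
  red: 1132 × 9/16 = 636.75
  yellow: 1132 × 3/16 = 212.25
  white: 1132 × 4/16 = 283
Contribution of white: (291 − 283)² / 283 = 0.2261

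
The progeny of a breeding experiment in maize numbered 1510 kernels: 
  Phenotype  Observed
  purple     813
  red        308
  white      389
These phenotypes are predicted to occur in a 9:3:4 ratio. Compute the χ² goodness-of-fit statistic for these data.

4.094

The 9:3:4 ratio has 16 parts, so with N = 1510 the expected counts are:
  purple: 1510 × 9/16 = 849.375
  red: 1510 × 3/16 = 283.125
  white: 1510 × 4/16 = 377.5
χ² = Σ (O − E)² / E
  purple: (813 − 849.375)² / 849.375 = 1.5578
  red: (308 − 283.125)² / 283.125 = 2.1855
  white: (389 − 377.5)² / 377.5 = 0.3503
χ² = 1.5578 + 2.1855 + 0.3503 = 4.0936 ≈ 4.094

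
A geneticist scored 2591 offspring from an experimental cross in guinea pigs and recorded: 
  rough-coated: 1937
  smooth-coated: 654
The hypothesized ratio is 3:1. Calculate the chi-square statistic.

Expected counts for N = 2591 under a 3:1 ratio (total parts = 4):
  rough-coated: 2591 × 3/4 = 1943.25
  smooth-coated: 2591 × 1/4 = 647.75
χ² = Σ (O − E)² / E
  rough-coated: (1937 − 1943.25)² / 1943.25 = 0.0201
  smooth-coated: (654 − 647.75)² / 647.75 = 0.0603
χ² = 0.0201 + 0.0603 = 0.0804 ≈ 0.080

0.080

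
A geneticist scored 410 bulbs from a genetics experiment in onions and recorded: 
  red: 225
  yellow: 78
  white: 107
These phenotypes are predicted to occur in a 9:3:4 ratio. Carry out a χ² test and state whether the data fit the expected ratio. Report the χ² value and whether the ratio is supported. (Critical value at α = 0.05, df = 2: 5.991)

The 9:3:4 ratio has 16 parts, so with N = 410 the expected counts are:
  red: 410 × 9/16 = 230.625
  yellow: 410 × 3/16 = 76.875
  white: 410 × 4/16 = 102.5
χ² = Σ (O − E)² / E
  red: (225 − 230.625)² / 230.625 = 0.1372
  yellow: (78 − 76.875)² / 76.875 = 0.0165
  white: (107 − 102.5)² / 102.5 = 0.1976
χ² = 0.1372 + 0.0165 + 0.1976 = 0.3513 ≈ 0.351
Degrees of freedom = 3 − 1 = 2; critical value at α = 0.05 is 5.991.
Since 0.351 < 5.991, we fail to reject the null hypothesis — the data are consistent with the 9:3:4 ratio.

0.351; consistent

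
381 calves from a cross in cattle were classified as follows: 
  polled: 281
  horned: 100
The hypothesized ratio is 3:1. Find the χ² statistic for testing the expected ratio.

The 3:1 ratio has 4 parts, so with N = 381 the expected counts are:
  polled: 381 × 3/4 = 285.75
  horned: 381 × 1/4 = 95.25
χ² = Σ (O − E)² / E
  polled: (281 − 285.75)² / 285.75 = 0.0790
  horned: (100 − 95.25)² / 95.25 = 0.2369
χ² = 0.0790 + 0.2369 = 0.3159 ≈ 0.316

0.316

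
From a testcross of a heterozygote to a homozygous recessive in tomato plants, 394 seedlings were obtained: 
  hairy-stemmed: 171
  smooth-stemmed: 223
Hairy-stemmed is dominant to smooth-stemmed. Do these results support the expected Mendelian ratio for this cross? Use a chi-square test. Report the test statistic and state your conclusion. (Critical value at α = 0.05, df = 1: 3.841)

6.863; not consistent

A testcross of a heterozygote (Aa × aa) gives a 1:1 phenotypic ratio.
The 1:1 ratio has 2 parts, so with N = 394 the expected counts are:
  hairy-stemmed: 394 × 1/2 = 197
  smooth-stemmed: 394 × 1/2 = 197
χ² = Σ (O − E)² / E
  hairy-stemmed: (171 − 197)² / 197 = 3.4315
  smooth-stemmed: (223 − 197)² / 197 = 3.4315
χ² = 3.4315 + 3.4315 = 6.863
Degrees of freedom = 2 − 1 = 1; critical value at α = 0.05 is 3.841.
Since 6.863 > 3.841, we reject the null hypothesis — the data do not fit the 1:1 ratio.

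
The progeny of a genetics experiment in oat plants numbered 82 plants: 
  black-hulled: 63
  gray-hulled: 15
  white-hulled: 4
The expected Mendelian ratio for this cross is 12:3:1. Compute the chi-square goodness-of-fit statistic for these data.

0.293

Under the 12:3:1 hypothesis (Σ ratio = 16, N = 82):
  black-hulled: 82 × 12/16 = 61.5
  gray-hulled: 82 × 3/16 = 15.375
  white-hulled: 82 × 1/16 = 5.125
χ² = Σ (O − E)² / E
  black-hulled: (63 − 61.5)² / 61.5 = 0.0366
  gray-hulled: (15 − 15.375)² / 15.375 = 0.0091
  white-hulled: (4 − 5.125)² / 5.125 = 0.2470
χ² = 0.0366 + 0.0091 + 0.2470 = 0.2927 ≈ 0.293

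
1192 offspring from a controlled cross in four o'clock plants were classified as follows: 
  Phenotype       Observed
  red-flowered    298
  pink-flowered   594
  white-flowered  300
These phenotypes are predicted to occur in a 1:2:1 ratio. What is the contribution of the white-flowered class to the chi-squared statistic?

0.013

The 1:2:1 ratio has 4 parts, so with N = 1192 the expected counts are:
  red-flowered: 1192 × 1/4 = 298
  pink-flowered: 1192 × 2/4 = 596
  white-flowered: 1192 × 1/4 = 298
Contribution of white-flowered: (300 − 298)² / 298 = 0.0134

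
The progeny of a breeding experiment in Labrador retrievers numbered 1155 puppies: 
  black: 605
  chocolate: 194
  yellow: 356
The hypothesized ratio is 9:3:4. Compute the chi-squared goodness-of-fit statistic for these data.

21.087

Total ratio parts = 16. Expected numbers out of 1155:
  black: 1155 × 9/16 = 649.6875
  chocolate: 1155 × 3/16 = 216.5625
  yellow: 1155 × 4/16 = 288.75
χ² = Σ (O − E)² / E
  black: (605 − 649.6875)² / 649.6875 = 3.0737
  chocolate: (194 − 216.5625)² / 216.5625 = 2.3507
  yellow: (356 − 288.75)² / 288.75 = 15.6626
χ² = 3.0737 + 2.3507 + 15.6626 = 21.087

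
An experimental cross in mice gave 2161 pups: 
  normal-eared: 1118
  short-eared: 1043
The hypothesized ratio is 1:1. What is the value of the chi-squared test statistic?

Total ratio parts = 2. Expected numbers out of 2161:
  normal-eared: 2161 × 1/2 = 1080.5
  short-eared: 2161 × 1/2 = 1080.5
χ² = Σ (O − E)² / E
  normal-eared: (1118 − 1080.5)² / 1080.5 = 1.3015
  short-eared: (1043 − 1080.5)² / 1080.5 = 1.3015
χ² = 1.3015 + 1.3015 = 2.603

2.603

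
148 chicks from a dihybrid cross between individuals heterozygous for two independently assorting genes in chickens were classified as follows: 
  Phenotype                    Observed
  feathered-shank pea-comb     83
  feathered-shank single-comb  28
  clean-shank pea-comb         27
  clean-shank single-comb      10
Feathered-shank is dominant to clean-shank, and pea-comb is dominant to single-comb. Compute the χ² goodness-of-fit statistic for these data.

0.084

A dihybrid F₂ with independent assortment and complete dominance at both loci gives a 9:3:3:1 phenotypic ratio.
Total ratio parts = 16. Expected numbers out of 148:
  feathered-shank pea-comb: 148 × 9/16 = 83.25
  feathered-shank single-comb: 148 × 3/16 = 27.75
  clean-shank pea-comb: 148 × 3/16 = 27.75
  clean-shank single-comb: 148 × 1/16 = 9.25
χ² = Σ (O − E)² / E
  feathered-shank pea-comb: (83 − 83.25)² / 83.25 = 0.0008
  feathered-shank single-comb: (28 − 27.75)² / 27.75 = 0.0023
  clean-shank pea-comb: (27 − 27.75)² / 27.75 = 0.0203
  clean-shank single-comb: (10 − 9.25)² / 9.25 = 0.0608
χ² = 0.0008 + 0.0023 + 0.0203 + 0.0608 = 0.0842 ≈ 0.084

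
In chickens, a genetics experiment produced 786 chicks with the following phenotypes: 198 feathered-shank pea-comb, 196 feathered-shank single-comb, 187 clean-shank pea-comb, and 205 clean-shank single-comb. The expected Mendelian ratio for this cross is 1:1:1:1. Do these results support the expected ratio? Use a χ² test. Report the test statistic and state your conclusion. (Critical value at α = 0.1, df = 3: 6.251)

Total ratio parts = 4. Expected numbers out of 786:
  feathered-shank pea-comb: 786 × 1/4 = 196.5
  feathered-shank single-comb: 786 × 1/4 = 196.5
  clean-shank pea-comb: 786 × 1/4 = 196.5
  clean-shank single-comb: 786 × 1/4 = 196.5
χ² = Σ (O − E)² / E
  feathered-shank pea-comb: (198 − 196.5)² / 196.5 = 0.0115
  feathered-shank single-comb: (196 − 196.5)² / 196.5 = 0.0013
  clean-shank pea-comb: (187 − 196.5)² / 196.5 = 0.4593
  clean-shank single-comb: (205 − 196.5)² / 196.5 = 0.3677
χ² = 0.0115 + 0.0013 + 0.4593 + 0.3677 = 0.8398 ≈ 0.840
Degrees of freedom = 4 − 1 = 3; critical value at α = 0.1 is 6.251.
Since 0.840 < 6.251, we fail to reject the null hypothesis — the data are consistent with the 1:1:1:1 ratio.

0.840; consistent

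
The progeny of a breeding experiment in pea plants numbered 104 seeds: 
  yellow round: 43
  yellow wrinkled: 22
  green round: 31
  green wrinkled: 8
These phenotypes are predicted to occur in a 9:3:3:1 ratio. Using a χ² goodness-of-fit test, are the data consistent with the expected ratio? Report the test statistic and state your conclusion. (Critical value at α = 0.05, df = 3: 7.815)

Total ratio parts = 16. Expected numbers out of 104:
  yellow round: 104 × 9/16 = 58.5
  yellow wrinkled: 104 × 3/16 = 19.5
  green round: 104 × 3/16 = 19.5
  green wrinkled: 104 × 1/16 = 6.5
χ² = Σ (O − E)² / E
  yellow round: (43 − 58.5)² / 58.5 = 4.1068
  yellow wrinkled: (22 − 19.5)² / 19.5 = 0.3205
  green round: (31 − 19.5)² / 19.5 = 6.7821
  green wrinkled: (8 − 6.5)² / 6.5 = 0.3462
χ² = 4.1068 + 0.3205 + 6.7821 + 0.3462 = 11.5556 ≈ 11.556
Degrees of freedom = 4 − 1 = 3; critical value at α = 0.05 is 7.815.
Since 11.556 > 7.815, we reject the null hypothesis — the data do not fit the 9:3:3:1 ratio.

11.556; not consistent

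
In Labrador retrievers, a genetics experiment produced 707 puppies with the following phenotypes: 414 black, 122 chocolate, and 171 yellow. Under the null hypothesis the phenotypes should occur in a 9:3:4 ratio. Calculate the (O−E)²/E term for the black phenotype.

The 9:3:4 ratio has 16 parts, so with N = 707 the expected counts are:
  black: 707 × 9/16 = 397.6875
  chocolate: 707 × 3/16 = 132.5625
  yellow: 707 × 4/16 = 176.75
Contribution of black: (414 − 397.6875)² / 397.6875 = 0.6691

0.669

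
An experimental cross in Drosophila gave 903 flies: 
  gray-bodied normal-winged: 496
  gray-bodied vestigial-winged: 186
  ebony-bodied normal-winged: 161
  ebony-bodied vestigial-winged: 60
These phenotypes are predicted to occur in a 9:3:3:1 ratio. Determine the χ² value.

2.558

The 9:3:3:1 ratio has 16 parts, so with N = 903 the expected counts are:
  gray-bodied normal-winged: 903 × 9/16 = 507.9375
  gray-bodied vestigial-winged: 903 × 3/16 = 169.3125
  ebony-bodied normal-winged: 903 × 3/16 = 169.3125
  ebony-bodied vestigial-winged: 903 × 1/16 = 56.4375
χ² = Σ (O − E)² / E
  gray-bodied normal-winged: (496 − 507.9375)² / 507.9375 = 0.2806
  gray-bodied vestigial-winged: (186 − 169.3125)² / 169.3125 = 1.6447
  ebony-bodied normal-winged: (161 − 169.3125)² / 169.3125 = 0.4081
  ebony-bodied vestigial-winged: (60 − 56.4375)² / 56.4375 = 0.2249
χ² = 0.2806 + 1.6447 + 0.4081 + 0.2249 = 2.5583 ≈ 2.558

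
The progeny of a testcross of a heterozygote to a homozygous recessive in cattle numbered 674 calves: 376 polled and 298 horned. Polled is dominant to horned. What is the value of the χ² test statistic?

9.027

A testcross of a heterozygote (Aa × aa) gives a 1:1 phenotypic ratio.
The 1:1 ratio has 2 parts, so with N = 674 the expected counts are:
  polled: 674 × 1/2 = 337
  horned: 674 × 1/2 = 337
χ² = Σ (O − E)² / E
  polled: (376 − 337)² / 337 = 4.5134
  horned: (298 − 337)² / 337 = 4.5134
χ² = 4.5134 + 4.5134 = 9.0268 ≈ 9.027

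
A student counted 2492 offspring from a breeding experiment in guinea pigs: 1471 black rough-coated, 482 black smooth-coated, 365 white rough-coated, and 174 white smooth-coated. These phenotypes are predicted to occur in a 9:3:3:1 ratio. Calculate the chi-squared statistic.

Under the 9:3:3:1 hypothesis (Σ ratio = 16, N = 2492):
  black rough-coated: 2492 × 9/16 = 1401.75
  black smooth-coated: 2492 × 3/16 = 467.25
  white rough-coated: 2492 × 3/16 = 467.25
  white smooth-coated: 2492 × 1/16 = 155.75
χ² = Σ (O − E)² / E
  black rough-coated: (1471 − 1401.75)² / 1401.75 = 3.4211
  black smooth-coated: (482 − 467.25)² / 467.25 = 0.4656
  white rough-coated: (365 − 467.25)² / 467.25 = 22.3757
  white smooth-coated: (174 − 155.75)² / 155.75 = 2.1384
χ² = 3.4211 + 0.4656 + 22.3757 + 2.1384 = 28.4008 ≈ 28.401

28.401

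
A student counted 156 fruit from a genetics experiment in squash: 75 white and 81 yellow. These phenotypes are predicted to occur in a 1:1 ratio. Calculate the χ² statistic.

0.231

Under the 1:1 hypothesis (Σ ratio = 2, N = 156):
  white: 156 × 1/2 = 78
  yellow: 156 × 1/2 = 78
χ² = Σ (O − E)² / E
  white: (75 − 78)² / 78 = 0.1154
  yellow: (81 − 78)² / 78 = 0.1154
χ² = 0.1154 + 0.1154 = 0.2308 ≈ 0.231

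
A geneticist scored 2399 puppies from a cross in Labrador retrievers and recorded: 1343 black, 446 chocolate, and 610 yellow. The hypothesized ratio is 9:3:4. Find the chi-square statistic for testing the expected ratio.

0.238

Expected counts for N = 2399 under a 9:3:4 ratio (total parts = 16):
  black: 2399 × 9/16 = 1349.4375
  chocolate: 2399 × 3/16 = 449.8125
  yellow: 2399 × 4/16 = 599.75
χ² = Σ (O − E)² / E
  black: (1343 − 1349.4375)² / 1349.4375 = 0.0307
  chocolate: (446 − 449.8125)² / 449.8125 = 0.0323
  yellow: (610 − 599.75)² / 599.75 = 0.1752
χ² = 0.0307 + 0.0323 + 0.1752 = 0.2382 ≈ 0.238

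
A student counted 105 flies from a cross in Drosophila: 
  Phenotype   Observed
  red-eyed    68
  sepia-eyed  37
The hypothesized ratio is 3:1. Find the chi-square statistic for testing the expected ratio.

5.870

Under the 3:1 hypothesis (Σ ratio = 4, N = 105):
  red-eyed: 105 × 3/4 = 78.75
  sepia-eyed: 105 × 1/4 = 26.25
χ² = Σ (O − E)² / E
  red-eyed: (68 − 78.75)² / 78.75 = 1.4675
  sepia-eyed: (37 − 26.25)² / 26.25 = 4.4024
χ² = 1.4675 + 4.4024 = 5.8699 ≈ 5.870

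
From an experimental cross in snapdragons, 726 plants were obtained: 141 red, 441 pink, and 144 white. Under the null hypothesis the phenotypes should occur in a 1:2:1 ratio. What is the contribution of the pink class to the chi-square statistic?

16.760

Total ratio parts = 4. Expected numbers out of 726:
  red: 726 × 1/4 = 181.5
  pink: 726 × 2/4 = 363
  white: 726 × 1/4 = 181.5
Contribution of pink: (441 − 363)² / 363 = 16.7603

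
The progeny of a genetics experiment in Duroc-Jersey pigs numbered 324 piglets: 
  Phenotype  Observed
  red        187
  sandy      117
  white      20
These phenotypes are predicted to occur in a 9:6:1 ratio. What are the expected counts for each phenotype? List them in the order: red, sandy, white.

The 9:6:1 ratio has 16 parts, so with N = 324 the expected counts are:
  red: 324 × 9/16 = 182.25
  sandy: 324 × 6/16 = 121.5
  white: 324 × 1/16 = 20.25

182.25, 121.5, 20.25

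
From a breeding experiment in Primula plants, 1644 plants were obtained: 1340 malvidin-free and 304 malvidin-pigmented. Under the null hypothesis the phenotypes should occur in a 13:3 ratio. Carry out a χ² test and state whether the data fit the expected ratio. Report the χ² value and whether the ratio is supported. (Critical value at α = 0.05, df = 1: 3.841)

0.072; consistent

The 13:3 ratio has 16 parts, so with N = 1644 the expected counts are:
  malvidin-free: 1644 × 13/16 = 1335.75
  malvidin-pigmented: 1644 × 3/16 = 308.25
χ² = Σ (O − E)² / E
  malvidin-free: (1340 − 1335.75)² / 1335.75 = 0.0135
  malvidin-pigmented: (304 − 308.25)² / 308.25 = 0.0586
χ² = 0.0135 + 0.0586 = 0.0721 ≈ 0.072
Degrees of freedom = 2 − 1 = 1; critical value at α = 0.05 is 3.841.
Since 0.072 < 3.841, we fail to reject the null hypothesis — the data are consistent with the 13:3 ratio.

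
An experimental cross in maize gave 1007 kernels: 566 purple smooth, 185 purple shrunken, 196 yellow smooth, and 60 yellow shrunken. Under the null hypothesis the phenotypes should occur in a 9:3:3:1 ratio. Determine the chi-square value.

0.488

Expected counts for N = 1007 under a 9:3:3:1 ratio (total parts = 16):
  purple smooth: 1007 × 9/16 = 566.4375
  purple shrunken: 1007 × 3/16 = 188.8125
  yellow smooth: 1007 × 3/16 = 188.8125
  yellow shrunken: 1007 × 1/16 = 62.9375
χ² = Σ (O − E)² / E
  purple smooth: (566 − 566.4375)² / 566.4375 = 0.0003
  purple shrunken: (185 − 188.8125)² / 188.8125 = 0.0770
  yellow smooth: (196 − 188.8125)² / 188.8125 = 0.2736
  yellow shrunken: (60 − 62.9375)² / 62.9375 = 0.1371
χ² = 0.0003 + 0.0770 + 0.2736 + 0.1371 = 0.488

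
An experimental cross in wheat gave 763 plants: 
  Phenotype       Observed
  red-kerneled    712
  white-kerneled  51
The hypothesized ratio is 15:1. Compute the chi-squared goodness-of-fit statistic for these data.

Expected counts for N = 763 under a 15:1 ratio (total parts = 16):
  red-kerneled: 763 × 15/16 = 715.3125
  white-kerneled: 763 × 1/16 = 47.6875
χ² = Σ (O − E)² / E
  red-kerneled: (712 − 715.3125)² / 715.3125 = 0.0153
  white-kerneled: (51 − 47.6875)² / 47.6875 = 0.2301
χ² = 0.0153 + 0.2301 = 0.2454 ≈ 0.245

0.245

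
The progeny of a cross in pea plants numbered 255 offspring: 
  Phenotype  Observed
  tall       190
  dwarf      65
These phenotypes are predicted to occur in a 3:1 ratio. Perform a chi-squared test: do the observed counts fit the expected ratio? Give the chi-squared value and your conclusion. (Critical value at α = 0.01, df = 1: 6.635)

Under the 3:1 hypothesis (Σ ratio = 4, N = 255):
  tall: 255 × 3/4 = 191.25
  dwarf: 255 × 1/4 = 63.75
χ² = Σ (O − E)² / E
  tall: (190 − 191.25)² / 191.25 = 0.0082
  dwarf: (65 − 63.75)² / 63.75 = 0.0245
χ² = 0.0082 + 0.0245 = 0.0327 ≈ 0.033
Degrees of freedom = 2 − 1 = 1; critical value at α = 0.01 is 6.635.
Since 0.033 < 6.635, we fail to reject the null hypothesis — the data are consistent with the 3:1 ratio.

0.033; consistent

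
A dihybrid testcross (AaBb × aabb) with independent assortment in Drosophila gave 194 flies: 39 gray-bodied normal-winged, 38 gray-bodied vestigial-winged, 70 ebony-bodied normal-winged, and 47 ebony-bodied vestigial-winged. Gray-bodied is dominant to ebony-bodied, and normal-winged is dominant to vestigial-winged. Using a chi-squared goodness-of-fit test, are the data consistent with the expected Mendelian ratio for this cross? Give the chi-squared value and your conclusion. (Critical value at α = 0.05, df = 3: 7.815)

13.711; not consistent

A dihybrid testcross with independent assortment gives a 1:1:1:1 ratio.
Expected counts for N = 194 under a 1:1:1:1 ratio (total parts = 4):
  gray-bodied normal-winged: 194 × 1/4 = 48.5
  gray-bodied vestigial-winged: 194 × 1/4 = 48.5
  ebony-bodied normal-winged: 194 × 1/4 = 48.5
  ebony-bodied vestigial-winged: 194 × 1/4 = 48.5
χ² = Σ (O − E)² / E
  gray-bodied normal-winged: (39 − 48.5)² / 48.5 = 1.8608
  gray-bodied vestigial-winged: (38 − 48.5)² / 48.5 = 2.2732
  ebony-bodied normal-winged: (70 − 48.5)² / 48.5 = 9.5309
  ebony-bodied vestigial-winged: (47 − 48.5)² / 48.5 = 0.0464
χ² = 1.8608 + 2.2732 + 9.5309 + 0.0464 = 13.7113 ≈ 13.711
Degrees of freedom = 4 − 1 = 3; critical value at α = 0.05 is 7.815.
Since 13.711 > 7.815, we reject the null hypothesis — the data do not fit the 1:1:1:1 ratio.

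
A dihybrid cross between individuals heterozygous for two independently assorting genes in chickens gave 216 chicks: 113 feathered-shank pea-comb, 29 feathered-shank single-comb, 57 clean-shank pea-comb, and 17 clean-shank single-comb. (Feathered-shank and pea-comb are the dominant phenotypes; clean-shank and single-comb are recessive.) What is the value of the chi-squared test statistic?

11.490

A dihybrid F₂ with independent assortment and complete dominance at both loci gives a 9:3:3:1 phenotypic ratio.
The 9:3:3:1 ratio has 16 parts, so with N = 216 the expected counts are:
  feathered-shank pea-comb: 216 × 9/16 = 121.5
  feathered-shank single-comb: 216 × 3/16 = 40.5
  clean-shank pea-comb: 216 × 3/16 = 40.5
  clean-shank single-comb: 216 × 1/16 = 13.5
χ² = Σ (O − E)² / E
  feathered-shank pea-comb: (113 − 121.5)² / 121.5 = 0.5947
  feathered-shank single-comb: (29 − 40.5)² / 40.5 = 3.2654
  clean-shank pea-comb: (57 − 40.5)² / 40.5 = 6.7222
  clean-shank single-comb: (17 − 13.5)² / 13.5 = 0.9074
χ² = 0.5947 + 3.2654 + 6.7222 + 0.9074 = 11.4897 ≈ 11.490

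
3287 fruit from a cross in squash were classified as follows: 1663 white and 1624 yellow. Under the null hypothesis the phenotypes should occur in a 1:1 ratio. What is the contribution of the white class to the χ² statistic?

Under the 1:1 hypothesis (Σ ratio = 2, N = 3287):
  white: 3287 × 1/2 = 1643.5
  yellow: 3287 × 1/2 = 1643.5
Contribution of white: (1663 − 1643.5)² / 1643.5 = 0.2314

0.231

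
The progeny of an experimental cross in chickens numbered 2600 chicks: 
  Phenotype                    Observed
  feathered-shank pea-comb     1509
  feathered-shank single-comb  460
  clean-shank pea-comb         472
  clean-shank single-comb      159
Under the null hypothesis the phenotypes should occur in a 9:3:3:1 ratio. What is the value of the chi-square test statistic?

3.598

Expected counts for N = 2600 under a 9:3:3:1 ratio (total parts = 16):
  feathered-shank pea-comb: 2600 × 9/16 = 1462.5
  feathered-shank single-comb: 2600 × 3/16 = 487.5
  clean-shank pea-comb: 2600 × 3/16 = 487.5
  clean-shank single-comb: 2600 × 1/16 = 162.5
χ² = Σ (O − E)² / E
  feathered-shank pea-comb: (1509 − 1462.5)² / 1462.5 = 1.4785
  feathered-shank single-comb: (460 − 487.5)² / 487.5 = 1.5513
  clean-shank pea-comb: (472 − 487.5)² / 487.5 = 0.4928
  clean-shank single-comb: (159 − 162.5)² / 162.5 = 0.0754
χ² = 1.4785 + 1.5513 + 0.4928 + 0.0754 = 3.598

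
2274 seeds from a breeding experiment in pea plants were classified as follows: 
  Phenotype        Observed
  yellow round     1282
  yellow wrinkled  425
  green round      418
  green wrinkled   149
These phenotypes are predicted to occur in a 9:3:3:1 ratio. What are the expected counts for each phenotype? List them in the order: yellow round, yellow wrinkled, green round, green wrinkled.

Total ratio parts = 16. Expected numbers out of 2274:
  yellow round: 2274 × 9/16 = 1279.125
  yellow wrinkled: 2274 × 3/16 = 426.375
  green round: 2274 × 3/16 = 426.375
  green wrinkled: 2274 × 1/16 = 142.125

1279.125, 426.375, 426.375, 142.125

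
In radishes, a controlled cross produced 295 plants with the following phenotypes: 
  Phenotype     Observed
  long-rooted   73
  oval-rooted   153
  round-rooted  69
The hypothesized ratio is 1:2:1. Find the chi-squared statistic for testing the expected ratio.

0.519

Under the 1:2:1 hypothesis (Σ ratio = 4, N = 295):
  long-rooted: 295 × 1/4 = 73.75
  oval-rooted: 295 × 2/4 = 147.5
  round-rooted: 295 × 1/4 = 73.75
χ² = Σ (O − E)² / E
  long-rooted: (73 − 73.75)² / 73.75 = 0.0076
  oval-rooted: (153 − 147.5)² / 147.5 = 0.2051
  round-rooted: (69 − 73.75)² / 73.75 = 0.3059
χ² = 0.0076 + 0.2051 + 0.3059 = 0.5186 ≈ 0.519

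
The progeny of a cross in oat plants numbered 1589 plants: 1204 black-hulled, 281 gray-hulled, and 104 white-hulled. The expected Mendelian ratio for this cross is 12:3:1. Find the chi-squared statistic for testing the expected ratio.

1.310

Total ratio parts = 16. Expected numbers out of 1589:
  black-hulled: 1589 × 12/16 = 1191.75
  gray-hulled: 1589 × 3/16 = 297.9375
  white-hulled: 1589 × 1/16 = 99.3125
χ² = Σ (O − E)² / E
  black-hulled: (1204 − 1191.75)² / 1191.75 = 0.1259
  gray-hulled: (281 − 297.9375)² / 297.9375 = 0.9629
  white-hulled: (104 − 99.3125)² / 99.3125 = 0.2212
χ² = 0.1259 + 0.9629 + 0.2212 = 1.310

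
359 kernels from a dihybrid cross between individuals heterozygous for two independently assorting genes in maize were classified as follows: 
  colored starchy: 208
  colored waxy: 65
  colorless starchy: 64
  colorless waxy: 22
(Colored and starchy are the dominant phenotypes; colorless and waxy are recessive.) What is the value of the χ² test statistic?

A dihybrid F₂ with independent assortment and complete dominance at both loci gives a 9:3:3:1 phenotypic ratio.
Expected counts for N = 359 under a 9:3:3:1 ratio (total parts = 16):
  colored starchy: 359 × 9/16 = 201.9375
  colored waxy: 359 × 3/16 = 67.3125
  colorless starchy: 359 × 3/16 = 67.3125
  colorless waxy: 359 × 1/16 = 22.4375
χ² = Σ (O − E)² / E
  colored starchy: (208 − 201.9375)² / 201.9375 = 0.1820
  colored waxy: (65 − 67.3125)² / 67.3125 = 0.0794
  colorless starchy: (64 − 67.3125)² / 67.3125 = 0.1630
  colorless waxy: (22 − 22.4375)² / 22.4375 = 0.0085
χ² = 0.1820 + 0.0794 + 0.1630 + 0.0085 = 0.4329 ≈ 0.433

0.433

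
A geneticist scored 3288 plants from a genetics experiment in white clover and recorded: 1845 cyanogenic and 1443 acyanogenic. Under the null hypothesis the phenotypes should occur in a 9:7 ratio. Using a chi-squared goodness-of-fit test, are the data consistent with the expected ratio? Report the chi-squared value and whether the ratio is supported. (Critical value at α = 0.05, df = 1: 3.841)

The 9:7 ratio has 16 parts, so with N = 3288 the expected counts are:
  cyanogenic: 3288 × 9/16 = 1849.5
  acyanogenic: 3288 × 7/16 = 1438.5
χ² = Σ (O − E)² / E
  cyanogenic: (1845 − 1849.5)² / 1849.5 = 0.0109
  acyanogenic: (1443 − 1438.5)² / 1438.5 = 0.0141
χ² = 0.0109 + 0.0141 = 0.025
Degrees of freedom = 2 − 1 = 1; critical value at α = 0.05 is 3.841.
Since 0.025 < 3.841, we fail to reject the null hypothesis — the data are consistent with the 9:7 ratio.

0.025; consistent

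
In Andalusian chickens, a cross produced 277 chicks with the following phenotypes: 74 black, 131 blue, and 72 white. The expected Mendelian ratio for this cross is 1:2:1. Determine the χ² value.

Under the 1:2:1 hypothesis (Σ ratio = 4, N = 277):
  black: 277 × 1/4 = 69.25
  blue: 277 × 2/4 = 138.5
  white: 277 × 1/4 = 69.25
χ² = Σ (O − E)² / E
  black: (74 − 69.25)² / 69.25 = 0.3258
  blue: (131 − 138.5)² / 138.5 = 0.4061
  white: (72 − 69.25)² / 69.25 = 0.1092
χ² = 0.3258 + 0.4061 + 0.1092 = 0.8411 ≈ 0.841

0.841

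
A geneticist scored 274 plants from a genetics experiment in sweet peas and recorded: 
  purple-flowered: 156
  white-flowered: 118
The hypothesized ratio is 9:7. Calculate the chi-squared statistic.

0.052

Under the 9:7 hypothesis (Σ ratio = 16, N = 274):
  purple-flowered: 274 × 9/16 = 154.125
  white-flowered: 274 × 7/16 = 119.875
χ² = Σ (O − E)² / E
  purple-flowered: (156 − 154.125)² / 154.125 = 0.0228
  white-flowered: (118 − 119.875)² / 119.875 = 0.0293
χ² = 0.0228 + 0.0293 = 0.0521 ≈ 0.052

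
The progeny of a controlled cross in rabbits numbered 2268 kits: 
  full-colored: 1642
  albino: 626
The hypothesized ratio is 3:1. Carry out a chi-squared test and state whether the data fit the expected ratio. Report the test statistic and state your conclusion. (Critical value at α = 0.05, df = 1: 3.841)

Expected counts for N = 2268 under a 3:1 ratio (total parts = 4):
  full-colored: 2268 × 3/4 = 1701
  albino: 2268 × 1/4 = 567
χ² = Σ (O − E)² / E
  full-colored: (1642 − 1701)² / 1701 = 2.0464
  albino: (626 − 567)² / 567 = 6.1393
χ² = 2.0464 + 6.1393 = 8.1857 ≈ 8.186
Degrees of freedom = 2 − 1 = 1; critical value at α = 0.05 is 3.841.
Since 8.186 > 3.841, we reject the null hypothesis — the data do not fit the 3:1 ratio.

8.186; not consistent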